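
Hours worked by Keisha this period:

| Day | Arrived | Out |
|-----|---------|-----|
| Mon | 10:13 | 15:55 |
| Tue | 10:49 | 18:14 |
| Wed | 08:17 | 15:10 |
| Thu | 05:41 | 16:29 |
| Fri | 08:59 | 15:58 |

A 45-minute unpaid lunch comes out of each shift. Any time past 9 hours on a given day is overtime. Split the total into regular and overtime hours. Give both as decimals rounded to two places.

Regular 32.98 hours, overtime 1.05 hours

Mon: 10:13–15:55 = 5 h 42 min; less 45 min break → 4 h 57 min
Tue: 10:49–18:14 = 7 h 25 min; less 45 min break → 6 h 40 min
Wed: 08:17–15:10 = 6 h 53 min; less 45 min break → 6 h 8 min
Thu: 05:41–16:29 = 10 h 48 min; less 45 min break → 10 h 3 min
Fri: 08:59–15:58 = 6 h 59 min; less 45 min break → 6 h 14 min
Mon reg 4 h 57 min / OT 0 h 0 min; Tue reg 6 h 40 min / OT 0 h 0 min; Wed reg 6 h 8 min / OT 0 h 0 min; Thu reg 9 h 0 min / OT 1 h 3 min; Fri reg 6 h 14 min / OT 0 h 0 min.
Totals: regular 32 h 59 min, overtime 1 h 3 min.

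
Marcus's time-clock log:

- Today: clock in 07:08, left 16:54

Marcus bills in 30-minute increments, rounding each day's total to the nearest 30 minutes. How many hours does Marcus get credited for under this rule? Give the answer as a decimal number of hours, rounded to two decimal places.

10.00 hours

Today: 07:08–16:54 = 9 h 46 min → rounds to 10 h 0 min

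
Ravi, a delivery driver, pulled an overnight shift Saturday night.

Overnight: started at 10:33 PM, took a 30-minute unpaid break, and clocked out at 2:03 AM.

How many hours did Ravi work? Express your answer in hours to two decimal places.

3.00 hours

Overnight: 10:33 PM → midnight = 1 h 27 min; midnight → 2:03 AM = 2 h 3 min; span 3 h 30 min; less 30 min break → 3 h 0 min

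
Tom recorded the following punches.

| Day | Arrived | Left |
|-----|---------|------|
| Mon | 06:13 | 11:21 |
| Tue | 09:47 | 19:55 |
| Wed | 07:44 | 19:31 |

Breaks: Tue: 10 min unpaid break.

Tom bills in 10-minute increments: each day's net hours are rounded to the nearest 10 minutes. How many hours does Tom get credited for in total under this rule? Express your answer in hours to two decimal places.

27.00 hours

Mon: 06:13–11:21 = 5 h 8 min → rounds to 5 h 10 min
Tue: 09:47–19:55 = 10 h 8 min − 10 min = 9 h 58 min → rounds to 10 h 0 min
Wed: 07:44–19:31 = 11 h 47 min → rounds to 11 h 50 min
Total credited: 27 h 0 min.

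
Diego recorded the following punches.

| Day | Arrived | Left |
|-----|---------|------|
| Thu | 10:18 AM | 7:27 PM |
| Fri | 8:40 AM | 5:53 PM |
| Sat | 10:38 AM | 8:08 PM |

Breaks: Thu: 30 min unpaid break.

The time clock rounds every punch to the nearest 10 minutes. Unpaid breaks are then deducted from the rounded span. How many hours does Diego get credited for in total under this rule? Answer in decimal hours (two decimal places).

Thu: in 10:18 AM→10:20 AM, out 7:27 PM→7:30 PM; 9 h 10 min − 30 min = 8 h 40 min
Fri: in 8:40 AM→8:40 AM, out 5:53 PM→5:50 PM; 9 h 10 min
Sat: in 10:38 AM→10:40 AM, out 8:08 PM→8:10 PM; 9 h 30 min
Total credited: 27 h 20 min.

27.33 hours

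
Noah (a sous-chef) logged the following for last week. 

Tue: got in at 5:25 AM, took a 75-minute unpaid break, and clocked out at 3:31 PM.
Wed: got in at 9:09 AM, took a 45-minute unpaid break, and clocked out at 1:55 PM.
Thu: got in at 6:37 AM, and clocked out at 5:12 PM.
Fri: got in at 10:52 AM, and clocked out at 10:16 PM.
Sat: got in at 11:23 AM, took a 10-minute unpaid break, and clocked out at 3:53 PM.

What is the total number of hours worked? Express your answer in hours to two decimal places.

39.18 hours

Tue: 5:25 AM–3:31 PM = 10 h 6 min; less 75 min break → 8 h 51 min
Wed: 9:09 AM–1:55 PM = 4 h 46 min; less 45 min break → 4 h 1 min
Thu: 6:37 AM–5:12 PM = 10 h 35 min
Fri: 10:52 AM–10:16 PM = 11 h 24 min
Sat: 11:23 AM–3:53 PM = 4 h 30 min; less 10 min break → 4 h 20 min
Total: 8 h 51 min + 4 h 1 min + 10 h 35 min + 11 h 24 min + 4 h 20 min = 39 h 11 min.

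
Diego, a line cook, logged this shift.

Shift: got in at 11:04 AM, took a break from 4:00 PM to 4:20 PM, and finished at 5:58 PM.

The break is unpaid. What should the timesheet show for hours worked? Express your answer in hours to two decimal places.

Shift: 11:04 AM–5:58 PM = 6 h 54 min; less 20 min break → 6 h 34 min

6.57 hours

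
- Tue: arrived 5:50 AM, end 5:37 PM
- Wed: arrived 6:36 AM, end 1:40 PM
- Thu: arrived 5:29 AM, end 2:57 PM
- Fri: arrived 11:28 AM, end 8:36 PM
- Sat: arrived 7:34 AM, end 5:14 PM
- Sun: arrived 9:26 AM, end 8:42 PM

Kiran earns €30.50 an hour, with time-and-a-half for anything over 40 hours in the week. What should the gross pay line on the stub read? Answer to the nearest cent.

€2061.04

Tue: 5:50 AM–5:37 PM = 11 h 47 min
Wed: 6:36 AM–1:40 PM = 7 h 4 min
Thu: 5:29 AM–2:57 PM = 9 h 28 min
Fri: 11:28 AM–8:36 PM = 9 h 8 min
Sat: 7:34 AM–5:14 PM = 9 h 40 min
Sun: 9:26 AM–8:42 PM = 11 h 16 min
Total worked: 58 h 23 min = 3503 min.
Regular 40 h 0 min = 2400 min at €30.50/h; overtime 18 h 23 min = 1103 min at €45.75/h.
Pay = (2400 × €30.50 + 1103 × €45.75) ÷ 60 = €2061.04.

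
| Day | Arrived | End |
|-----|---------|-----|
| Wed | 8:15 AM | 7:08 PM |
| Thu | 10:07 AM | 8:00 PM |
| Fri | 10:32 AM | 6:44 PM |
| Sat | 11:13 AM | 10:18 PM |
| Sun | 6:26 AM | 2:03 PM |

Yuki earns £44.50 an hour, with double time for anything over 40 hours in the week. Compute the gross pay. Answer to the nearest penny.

Wed: 8:15 AM–7:08 PM = 10 h 53 min
Thu: 10:07 AM–8:00 PM = 9 h 53 min
Fri: 10:32 AM–6:44 PM = 8 h 12 min
Sat: 11:13 AM–10:18 PM = 11 h 5 min
Sun: 6:26 AM–2:03 PM = 7 h 37 min
Total worked: 47 h 40 min = 2860 min.
Regular 40 h 0 min = 2400 min at £44.50/h; overtime 7 h 40 min = 460 min at £89.00/h.
Pay = (2400 × £44.50 + 460 × £89.00) ÷ 60 = £2462.33.

£2462.33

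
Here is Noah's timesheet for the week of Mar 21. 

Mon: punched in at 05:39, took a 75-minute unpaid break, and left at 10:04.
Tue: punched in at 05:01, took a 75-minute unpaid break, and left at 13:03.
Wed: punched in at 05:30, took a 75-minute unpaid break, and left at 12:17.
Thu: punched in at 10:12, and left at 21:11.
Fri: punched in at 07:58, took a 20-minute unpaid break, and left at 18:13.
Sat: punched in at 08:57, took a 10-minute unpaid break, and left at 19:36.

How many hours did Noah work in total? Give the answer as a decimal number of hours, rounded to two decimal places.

46.87 hours

Mon: 05:39–10:04 = 4 h 25 min; less 75 min break → 3 h 10 min
Tue: 05:01–13:03 = 8 h 2 min; less 75 min break → 6 h 47 min
Wed: 05:30–12:17 = 6 h 47 min; less 75 min break → 5 h 32 min
Thu: 10:12–21:11 = 10 h 59 min
Fri: 07:58–18:13 = 10 h 15 min; less 20 min break → 9 h 55 min
Sat: 08:57–19:36 = 10 h 39 min; less 10 min break → 10 h 29 min
Total: 3 h 10 min + 6 h 47 min + 5 h 32 min + 10 h 59 min + 9 h 55 min + 10 h 29 min = 46 h 52 min.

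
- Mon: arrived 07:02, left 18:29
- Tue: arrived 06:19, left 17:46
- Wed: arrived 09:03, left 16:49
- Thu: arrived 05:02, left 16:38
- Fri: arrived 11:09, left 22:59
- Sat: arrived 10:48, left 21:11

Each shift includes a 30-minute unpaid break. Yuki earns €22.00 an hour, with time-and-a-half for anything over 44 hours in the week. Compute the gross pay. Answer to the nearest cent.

€1544.95

Mon: 07:02–18:29 = 11 h 27 min; less 30 min break → 10 h 57 min
Tue: 06:19–17:46 = 11 h 27 min; less 30 min break → 10 h 57 min
Wed: 09:03–16:49 = 7 h 46 min; less 30 min break → 7 h 16 min
Thu: 05:02–16:38 = 11 h 36 min; less 30 min break → 11 h 6 min
Fri: 11:09–22:59 = 11 h 50 min; less 30 min break → 11 h 20 min
Sat: 10:48–21:11 = 10 h 23 min; less 30 min break → 9 h 53 min
Total worked: 61 h 29 min = 3689 min.
Regular 44 h 0 min = 2640 min at €22.00/h; overtime 17 h 29 min = 1049 min at €33.00/h.
Pay = (2640 × €22.00 + 1049 × €33.00) ÷ 60 = €1544.95.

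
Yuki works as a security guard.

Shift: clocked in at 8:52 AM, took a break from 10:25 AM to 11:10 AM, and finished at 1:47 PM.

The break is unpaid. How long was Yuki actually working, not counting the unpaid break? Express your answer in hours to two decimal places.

4.17 hours

Shift: 8:52 AM–1:47 PM = 4 h 55 min; less 45 min break → 4 h 10 min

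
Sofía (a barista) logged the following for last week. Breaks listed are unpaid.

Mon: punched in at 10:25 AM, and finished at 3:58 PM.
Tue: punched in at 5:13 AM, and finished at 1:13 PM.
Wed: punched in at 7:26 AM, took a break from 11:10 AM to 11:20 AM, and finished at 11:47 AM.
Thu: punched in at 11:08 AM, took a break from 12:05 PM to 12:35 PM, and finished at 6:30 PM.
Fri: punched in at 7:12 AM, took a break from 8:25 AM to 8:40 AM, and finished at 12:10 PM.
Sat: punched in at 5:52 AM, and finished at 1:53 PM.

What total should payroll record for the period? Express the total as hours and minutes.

Mon: 10:25 AM–3:58 PM = 5 h 33 min
Tue: 5:13 AM–1:13 PM = 8 h 0 min
Wed: 7:26 AM–11:47 AM = 4 h 21 min; less 10 min break → 4 h 11 min
Thu: 11:08 AM–6:30 PM = 7 h 22 min; less 30 min break → 6 h 52 min
Fri: 7:12 AM–12:10 PM = 4 h 58 min; less 15 min break → 4 h 43 min
Sat: 5:52 AM–1:53 PM = 8 h 1 min
Total: 5 h 33 min + 8 h 0 min + 4 h 11 min + 6 h 52 min + 4 h 43 min + 8 h 1 min = 37 h 20 min.

37 h 20 min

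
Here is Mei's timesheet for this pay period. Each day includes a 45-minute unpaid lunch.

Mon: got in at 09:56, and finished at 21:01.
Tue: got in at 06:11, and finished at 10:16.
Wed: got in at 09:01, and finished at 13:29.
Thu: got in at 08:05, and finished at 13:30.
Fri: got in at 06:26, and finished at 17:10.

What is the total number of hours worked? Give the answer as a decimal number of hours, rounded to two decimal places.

Mon: 09:56–21:01 = 11 h 5 min; less 45 min break → 10 h 20 min
Tue: 06:11–10:16 = 4 h 5 min; less 45 min break → 3 h 20 min
Wed: 09:01–13:29 = 4 h 28 min; less 45 min break → 3 h 43 min
Thu: 08:05–13:30 = 5 h 25 min; less 45 min break → 4 h 40 min
Fri: 06:26–17:10 = 10 h 44 min; less 45 min break → 9 h 59 min
Total: 10 h 20 min + 3 h 20 min + 3 h 43 min + 4 h 40 min + 9 h 59 min = 32 h 2 min.

32.03 hours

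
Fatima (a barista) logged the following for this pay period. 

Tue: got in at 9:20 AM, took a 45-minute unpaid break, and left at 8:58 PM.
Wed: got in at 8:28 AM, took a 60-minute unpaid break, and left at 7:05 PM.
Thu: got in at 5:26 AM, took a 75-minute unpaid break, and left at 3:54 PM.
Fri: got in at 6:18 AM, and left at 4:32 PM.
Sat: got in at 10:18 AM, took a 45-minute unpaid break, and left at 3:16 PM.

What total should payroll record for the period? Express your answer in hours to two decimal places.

44.17 hours

Tue: 9:20 AM–8:58 PM = 11 h 38 min; less 45 min break → 10 h 53 min
Wed: 8:28 AM–7:05 PM = 10 h 37 min; less 60 min break → 9 h 37 min
Thu: 5:26 AM–3:54 PM = 10 h 28 min; less 75 min break → 9 h 13 min
Fri: 6:18 AM–4:32 PM = 10 h 14 min
Sat: 10:18 AM–3:16 PM = 4 h 58 min; less 45 min break → 4 h 13 min
Total: 10 h 53 min + 9 h 37 min + 9 h 13 min + 10 h 14 min + 4 h 13 min = 44 h 10 min.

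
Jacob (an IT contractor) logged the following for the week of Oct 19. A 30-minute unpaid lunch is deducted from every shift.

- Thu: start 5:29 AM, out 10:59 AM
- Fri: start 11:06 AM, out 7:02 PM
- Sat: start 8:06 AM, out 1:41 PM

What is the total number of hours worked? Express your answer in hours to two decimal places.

Thu: 5:29 AM–10:59 AM = 5 h 30 min; less 30 min break → 5 h 0 min
Fri: 11:06 AM–7:02 PM = 7 h 56 min; less 30 min break → 7 h 26 min
Sat: 8:06 AM–1:41 PM = 5 h 35 min; less 30 min break → 5 h 5 min
Total: 5 h 0 min + 7 h 26 min + 5 h 5 min = 17 h 31 min.

17.52 hours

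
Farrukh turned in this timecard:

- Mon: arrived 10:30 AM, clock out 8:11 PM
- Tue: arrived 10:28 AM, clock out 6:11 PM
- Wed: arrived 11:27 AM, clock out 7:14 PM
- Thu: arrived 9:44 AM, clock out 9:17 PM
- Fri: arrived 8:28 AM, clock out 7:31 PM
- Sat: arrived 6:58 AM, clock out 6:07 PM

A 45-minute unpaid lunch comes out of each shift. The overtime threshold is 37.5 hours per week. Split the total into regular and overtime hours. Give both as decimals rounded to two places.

Mon: 10:30 AM–8:11 PM = 9 h 41 min; less 45 min break → 8 h 56 min
Tue: 10:28 AM–6:11 PM = 7 h 43 min; less 45 min break → 6 h 58 min
Wed: 11:27 AM–7:14 PM = 7 h 47 min; less 45 min break → 7 h 2 min
Thu: 9:44 AM–9:17 PM = 11 h 33 min; less 45 min break → 10 h 48 min
Fri: 8:28 AM–7:31 PM = 11 h 3 min; less 45 min break → 10 h 18 min
Sat: 6:58 AM–6:07 PM = 11 h 9 min; less 45 min break → 10 h 24 min
Total worked: 54 h 26 min = 54.43 h.
Threshold 37.5 h → overtime 16 h 56 min, regular 37 h 30 min.

Regular 37.50 hours, overtime 16.93 hours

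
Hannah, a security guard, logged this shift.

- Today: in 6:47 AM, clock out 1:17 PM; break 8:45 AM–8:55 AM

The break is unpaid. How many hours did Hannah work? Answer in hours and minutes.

Today: 6:47 AM–1:17 PM = 6 h 30 min; less 10 min break → 6 h 20 min

6 h 20 min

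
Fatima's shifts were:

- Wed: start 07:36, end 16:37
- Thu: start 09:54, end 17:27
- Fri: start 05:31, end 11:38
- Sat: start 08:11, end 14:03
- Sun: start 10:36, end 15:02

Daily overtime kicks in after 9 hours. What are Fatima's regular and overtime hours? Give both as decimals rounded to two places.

Regular 32.97 hours, overtime 0.02 hours

Wed: 07:36–16:37 = 9 h 1 min
Thu: 09:54–17:27 = 7 h 33 min
Fri: 05:31–11:38 = 6 h 7 min
Sat: 08:11–14:03 = 5 h 52 min
Sun: 10:36–15:02 = 4 h 26 min
Wed reg 9 h 0 min / OT 0 h 1 min; Thu reg 7 h 33 min / OT 0 h 0 min; Fri reg 6 h 7 min / OT 0 h 0 min; Sat reg 5 h 52 min / OT 0 h 0 min; Sun reg 4 h 26 min / OT 0 h 0 min.
Totals: regular 32 h 58 min, overtime 0 h 1 min.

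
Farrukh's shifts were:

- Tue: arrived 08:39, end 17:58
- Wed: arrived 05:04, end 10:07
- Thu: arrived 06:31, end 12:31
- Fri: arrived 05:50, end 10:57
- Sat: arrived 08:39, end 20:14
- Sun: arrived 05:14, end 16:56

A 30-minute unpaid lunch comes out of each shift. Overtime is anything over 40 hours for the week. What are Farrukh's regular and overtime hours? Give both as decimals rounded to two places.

Regular 40.00 hours, overtime 5.77 hours

Tue: 08:39–17:58 = 9 h 19 min; less 30 min break → 8 h 49 min
Wed: 05:04–10:07 = 5 h 3 min; less 30 min break → 4 h 33 min
Thu: 06:31–12:31 = 6 h 0 min; less 30 min break → 5 h 30 min
Fri: 05:50–10:57 = 5 h 7 min; less 30 min break → 4 h 37 min
Sat: 08:39–20:14 = 11 h 35 min; less 30 min break → 11 h 5 min
Sun: 05:14–16:56 = 11 h 42 min; less 30 min break → 11 h 12 min
Total worked: 45 h 46 min = 45.77 h.
Threshold 40 h → overtime 5 h 46 min, regular 40 h 0 min.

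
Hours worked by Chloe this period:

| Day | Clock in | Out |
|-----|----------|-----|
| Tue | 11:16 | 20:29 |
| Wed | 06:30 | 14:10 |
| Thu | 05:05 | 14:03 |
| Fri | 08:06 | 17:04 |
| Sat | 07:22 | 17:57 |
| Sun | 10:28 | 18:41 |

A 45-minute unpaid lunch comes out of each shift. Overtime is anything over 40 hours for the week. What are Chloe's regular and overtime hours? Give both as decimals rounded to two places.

Regular 40.00 hours, overtime 9.12 hours

Tue: 11:16–20:29 = 9 h 13 min; less 45 min break → 8 h 28 min
Wed: 06:30–14:10 = 7 h 40 min; less 45 min break → 6 h 55 min
Thu: 05:05–14:03 = 8 h 58 min; less 45 min break → 8 h 13 min
Fri: 08:06–17:04 = 8 h 58 min; less 45 min break → 8 h 13 min
Sat: 07:22–17:57 = 10 h 35 min; less 45 min break → 9 h 50 min
Sun: 10:28–18:41 = 8 h 13 min; less 45 min break → 7 h 28 min
Total worked: 49 h 7 min = 49.12 h.
Threshold 40 h → overtime 9 h 7 min, regular 40 h 0 min.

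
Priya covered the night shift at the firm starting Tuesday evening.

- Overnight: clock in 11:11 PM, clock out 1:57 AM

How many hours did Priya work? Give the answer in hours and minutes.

Overnight: 11:11 PM → midnight = 0 h 49 min; midnight → 1:57 AM = 1 h 57 min; span 2 h 46 min

2 h 46 min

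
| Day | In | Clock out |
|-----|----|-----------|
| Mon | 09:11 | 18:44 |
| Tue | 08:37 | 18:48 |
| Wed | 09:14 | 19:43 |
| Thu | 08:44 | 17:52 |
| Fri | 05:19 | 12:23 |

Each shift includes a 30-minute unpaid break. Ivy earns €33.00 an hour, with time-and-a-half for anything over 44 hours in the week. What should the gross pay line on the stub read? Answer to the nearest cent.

€1449.25

Mon: 09:11–18:44 = 9 h 33 min; less 30 min break → 9 h 3 min
Tue: 08:37–18:48 = 10 h 11 min; less 30 min break → 9 h 41 min
Wed: 09:14–19:43 = 10 h 29 min; less 30 min break → 9 h 59 min
Thu: 08:44–17:52 = 9 h 8 min; less 30 min break → 8 h 38 min
Fri: 05:19–12:23 = 7 h 4 min; less 30 min break → 6 h 34 min
Total worked: 43 h 55 min = 2635 min.
Regular 43 h 55 min = 2635 min at €33.00/h; overtime 0 h 0 min = 0 min at €49.50/h.
Pay = (2635 × €33.00 + 0 × €49.50) ÷ 60 = €1449.25.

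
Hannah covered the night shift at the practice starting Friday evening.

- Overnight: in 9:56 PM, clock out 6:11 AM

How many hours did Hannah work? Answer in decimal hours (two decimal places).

8.25 hours

Overnight: 9:56 PM → midnight = 2 h 4 min; midnight → 6:11 AM = 6 h 11 min; span 8 h 15 min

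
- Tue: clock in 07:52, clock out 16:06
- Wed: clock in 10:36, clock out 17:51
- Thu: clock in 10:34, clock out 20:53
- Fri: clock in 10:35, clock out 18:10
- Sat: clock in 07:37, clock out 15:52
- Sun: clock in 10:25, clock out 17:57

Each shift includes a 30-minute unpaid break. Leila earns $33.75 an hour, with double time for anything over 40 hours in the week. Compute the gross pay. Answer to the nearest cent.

$1766.25

Tue: 07:52–16:06 = 8 h 14 min; less 30 min break → 7 h 44 min
Wed: 10:36–17:51 = 7 h 15 min; less 30 min break → 6 h 45 min
Thu: 10:34–20:53 = 10 h 19 min; less 30 min break → 9 h 49 min
Fri: 10:35–18:10 = 7 h 35 min; less 30 min break → 7 h 5 min
Sat: 07:37–15:52 = 8 h 15 min; less 30 min break → 7 h 45 min
Sun: 10:25–17:57 = 7 h 32 min; less 30 min break → 7 h 2 min
Total worked: 46 h 10 min = 2770 min.
Regular 40 h 0 min = 2400 min at $33.75/h; overtime 6 h 10 min = 370 min at $67.50/h.
Pay = (2400 × $33.75 + 370 × $67.50) ÷ 60 = $1766.25.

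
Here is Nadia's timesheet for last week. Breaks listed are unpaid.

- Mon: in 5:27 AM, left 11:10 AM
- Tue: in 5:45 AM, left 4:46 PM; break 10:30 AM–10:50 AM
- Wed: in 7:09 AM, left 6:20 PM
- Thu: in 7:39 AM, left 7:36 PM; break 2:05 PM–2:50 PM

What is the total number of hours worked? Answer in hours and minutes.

Mon: 5:27 AM–11:10 AM = 5 h 43 min
Tue: 5:45 AM–4:46 PM = 11 h 1 min; less 20 min break → 10 h 41 min
Wed: 7:09 AM–6:20 PM = 11 h 11 min
Thu: 7:39 AM–7:36 PM = 11 h 57 min; less 45 min break → 11 h 12 min
Total: 5 h 43 min + 10 h 41 min + 11 h 11 min + 11 h 12 min = 38 h 47 min.

38 h 47 min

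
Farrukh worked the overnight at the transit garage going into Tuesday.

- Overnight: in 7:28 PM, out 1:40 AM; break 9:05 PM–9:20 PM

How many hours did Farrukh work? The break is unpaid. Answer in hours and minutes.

5 h 57 min

Overnight: 7:28 PM → midnight = 4 h 32 min; midnight → 1:40 AM = 1 h 40 min; span 6 h 12 min; less 15 min break → 5 h 57 min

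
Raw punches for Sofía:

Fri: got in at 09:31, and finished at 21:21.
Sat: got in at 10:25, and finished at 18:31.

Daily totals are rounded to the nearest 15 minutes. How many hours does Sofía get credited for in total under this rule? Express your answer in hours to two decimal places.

Fri: 09:31–21:21 = 11 h 50 min → rounds to 11 h 45 min
Sat: 10:25–18:31 = 8 h 6 min → rounds to 8 h 0 min
Total credited: 19 h 45 min.

19.75 hours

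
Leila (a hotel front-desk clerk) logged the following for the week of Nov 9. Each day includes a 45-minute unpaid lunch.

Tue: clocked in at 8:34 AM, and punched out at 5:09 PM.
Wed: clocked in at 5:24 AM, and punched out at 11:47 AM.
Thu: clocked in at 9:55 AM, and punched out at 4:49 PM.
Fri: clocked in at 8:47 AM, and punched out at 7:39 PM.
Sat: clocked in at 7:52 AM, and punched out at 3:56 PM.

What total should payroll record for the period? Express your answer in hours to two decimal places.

Tue: 8:34 AM–5:09 PM = 8 h 35 min; less 45 min break → 7 h 50 min
Wed: 5:24 AM–11:47 AM = 6 h 23 min; less 45 min break → 5 h 38 min
Thu: 9:55 AM–4:49 PM = 6 h 54 min; less 45 min break → 6 h 9 min
Fri: 8:47 AM–7:39 PM = 10 h 52 min; less 45 min break → 10 h 7 min
Sat: 7:52 AM–3:56 PM = 8 h 4 min; less 45 min break → 7 h 19 min
Total: 7 h 50 min + 5 h 38 min + 6 h 9 min + 10 h 7 min + 7 h 19 min = 37 h 3 min.

37.05 hours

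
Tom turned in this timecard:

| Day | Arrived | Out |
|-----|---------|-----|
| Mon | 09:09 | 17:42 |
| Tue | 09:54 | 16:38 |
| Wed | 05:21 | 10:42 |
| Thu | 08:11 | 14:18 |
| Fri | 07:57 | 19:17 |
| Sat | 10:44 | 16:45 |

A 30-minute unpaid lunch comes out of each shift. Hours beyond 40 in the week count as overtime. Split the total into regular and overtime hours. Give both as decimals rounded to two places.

Regular 40.00 hours, overtime 1.10 hours

Mon: 09:09–17:42 = 8 h 33 min; less 30 min break → 8 h 3 min
Tue: 09:54–16:38 = 6 h 44 min; less 30 min break → 6 h 14 min
Wed: 05:21–10:42 = 5 h 21 min; less 30 min break → 4 h 51 min
Thu: 08:11–14:18 = 6 h 7 min; less 30 min break → 5 h 37 min
Fri: 07:57–19:17 = 11 h 20 min; less 30 min break → 10 h 50 min
Sat: 10:44–16:45 = 6 h 1 min; less 30 min break → 5 h 31 min
Total worked: 41 h 6 min = 41.10 h.
Threshold 40 h → overtime 1 h 6 min, regular 40 h 0 min.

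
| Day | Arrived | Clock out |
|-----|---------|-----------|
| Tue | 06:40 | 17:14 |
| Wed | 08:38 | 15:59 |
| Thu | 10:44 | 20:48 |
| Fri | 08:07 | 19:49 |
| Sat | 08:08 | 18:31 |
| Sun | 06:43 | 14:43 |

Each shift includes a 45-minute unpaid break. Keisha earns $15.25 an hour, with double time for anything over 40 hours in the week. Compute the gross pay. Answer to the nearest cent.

Tue: 06:40–17:14 = 10 h 34 min; less 45 min break → 9 h 49 min
Wed: 08:38–15:59 = 7 h 21 min; less 45 min break → 6 h 36 min
Thu: 10:44–20:48 = 10 h 4 min; less 45 min break → 9 h 19 min
Fri: 08:07–19:49 = 11 h 42 min; less 45 min break → 10 h 57 min
Sat: 08:08–18:31 = 10 h 23 min; less 45 min break → 9 h 38 min
Sun: 06:43–14:43 = 8 h 0 min; less 45 min break → 7 h 15 min
Total worked: 53 h 34 min = 3214 min.
Regular 40 h 0 min = 2400 min at $15.25/h; overtime 13 h 34 min = 814 min at $30.50/h.
Pay = (2400 × $15.25 + 814 × $30.50) ÷ 60 = $1023.78.

$1023.78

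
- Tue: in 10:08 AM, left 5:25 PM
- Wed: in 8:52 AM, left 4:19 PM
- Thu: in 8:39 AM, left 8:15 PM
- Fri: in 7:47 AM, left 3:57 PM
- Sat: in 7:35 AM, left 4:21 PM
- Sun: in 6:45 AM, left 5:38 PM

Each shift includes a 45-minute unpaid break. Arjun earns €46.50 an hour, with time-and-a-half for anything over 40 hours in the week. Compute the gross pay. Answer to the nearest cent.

€2533.09

Tue: 10:08 AM–5:25 PM = 7 h 17 min; less 45 min break → 6 h 32 min
Wed: 8:52 AM–4:19 PM = 7 h 27 min; less 45 min break → 6 h 42 min
Thu: 8:39 AM–8:15 PM = 11 h 36 min; less 45 min break → 10 h 51 min
Fri: 7:47 AM–3:57 PM = 8 h 10 min; less 45 min break → 7 h 25 min
Sat: 7:35 AM–4:21 PM = 8 h 46 min; less 45 min break → 8 h 1 min
Sun: 6:45 AM–5:38 PM = 10 h 53 min; less 45 min break → 10 h 8 min
Total worked: 49 h 39 min = 2979 min.
Regular 40 h 0 min = 2400 min at €46.50/h; overtime 9 h 39 min = 579 min at €69.75/h.
Pay = (2400 × €46.50 + 579 × €69.75) ÷ 60 = €2533.09.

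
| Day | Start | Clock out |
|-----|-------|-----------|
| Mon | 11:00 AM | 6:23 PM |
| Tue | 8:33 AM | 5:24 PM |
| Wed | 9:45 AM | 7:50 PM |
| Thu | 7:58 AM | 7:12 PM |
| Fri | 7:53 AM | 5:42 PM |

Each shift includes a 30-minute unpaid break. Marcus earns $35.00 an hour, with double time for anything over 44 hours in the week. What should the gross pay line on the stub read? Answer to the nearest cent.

Mon: 11:00 AM–6:23 PM = 7 h 23 min; less 30 min break → 6 h 53 min
Tue: 8:33 AM–5:24 PM = 8 h 51 min; less 30 min break → 8 h 21 min
Wed: 9:45 AM–7:50 PM = 10 h 5 min; less 30 min break → 9 h 35 min
Thu: 7:58 AM–7:12 PM = 11 h 14 min; less 30 min break → 10 h 44 min
Fri: 7:53 AM–5:42 PM = 9 h 49 min; less 30 min break → 9 h 19 min
Total worked: 44 h 52 min = 2692 min.
Regular 44 h 0 min = 2640 min at $35.00/h; overtime 0 h 52 min = 52 min at $70.00/h.
Pay = (2640 × $35.00 + 52 × $70.00) ÷ 60 = $1600.67.

$1600.67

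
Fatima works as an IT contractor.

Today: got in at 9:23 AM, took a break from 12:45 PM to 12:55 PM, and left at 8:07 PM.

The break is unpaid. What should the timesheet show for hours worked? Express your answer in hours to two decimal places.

10.57 hours

Today: 9:23 AM–8:07 PM = 10 h 44 min; less 10 min break → 10 h 34 min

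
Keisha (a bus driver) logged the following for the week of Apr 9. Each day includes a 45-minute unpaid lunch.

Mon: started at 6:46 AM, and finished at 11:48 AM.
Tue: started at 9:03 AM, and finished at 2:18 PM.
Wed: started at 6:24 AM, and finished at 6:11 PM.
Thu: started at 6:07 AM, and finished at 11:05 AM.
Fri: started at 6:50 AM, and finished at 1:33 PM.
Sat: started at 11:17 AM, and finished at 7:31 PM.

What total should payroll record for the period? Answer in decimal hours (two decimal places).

37.48 hours

Mon: 6:46 AM–11:48 AM = 5 h 2 min; less 45 min break → 4 h 17 min
Tue: 9:03 AM–2:18 PM = 5 h 15 min; less 45 min break → 4 h 30 min
Wed: 6:24 AM–6:11 PM = 11 h 47 min; less 45 min break → 11 h 2 min
Thu: 6:07 AM–11:05 AM = 4 h 58 min; less 45 min break → 4 h 13 min
Fri: 6:50 AM–1:33 PM = 6 h 43 min; less 45 min break → 5 h 58 min
Sat: 11:17 AM–7:31 PM = 8 h 14 min; less 45 min break → 7 h 29 min
Total: 4 h 17 min + 4 h 30 min + 11 h 2 min + 4 h 13 min + 5 h 58 min + 7 h 29 min = 37 h 29 min.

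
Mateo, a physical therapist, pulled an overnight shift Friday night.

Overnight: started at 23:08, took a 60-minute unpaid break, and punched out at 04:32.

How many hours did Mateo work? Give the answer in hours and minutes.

4 h 24 min

Overnight: 23:08 → midnight = 0 h 52 min; midnight → 04:32 = 4 h 32 min; span 5 h 24 min; less 60 min break → 4 h 24 min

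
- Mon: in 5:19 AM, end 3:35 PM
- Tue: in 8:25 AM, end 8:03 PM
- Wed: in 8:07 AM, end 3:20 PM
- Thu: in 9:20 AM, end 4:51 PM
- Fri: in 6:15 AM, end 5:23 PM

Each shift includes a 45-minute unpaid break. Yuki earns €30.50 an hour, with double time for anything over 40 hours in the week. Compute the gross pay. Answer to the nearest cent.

€1465.02

Mon: 5:19 AM–3:35 PM = 10 h 16 min; less 45 min break → 9 h 31 min
Tue: 8:25 AM–8:03 PM = 11 h 38 min; less 45 min break → 10 h 53 min
Wed: 8:07 AM–3:20 PM = 7 h 13 min; less 45 min break → 6 h 28 min
Thu: 9:20 AM–4:51 PM = 7 h 31 min; less 45 min break → 6 h 46 min
Fri: 6:15 AM–5:23 PM = 11 h 8 min; less 45 min break → 10 h 23 min
Total worked: 44 h 1 min = 2641 min.
Regular 40 h 0 min = 2400 min at €30.50/h; overtime 4 h 1 min = 241 min at €61.00/h.
Pay = (2400 × €30.50 + 241 × €61.00) ÷ 60 = €1465.02.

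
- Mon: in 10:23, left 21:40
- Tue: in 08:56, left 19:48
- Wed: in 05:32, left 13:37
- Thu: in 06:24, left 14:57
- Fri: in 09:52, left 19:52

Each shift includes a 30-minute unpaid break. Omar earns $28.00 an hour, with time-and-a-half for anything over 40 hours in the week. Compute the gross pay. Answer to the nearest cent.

$1383.90

Mon: 10:23–21:40 = 11 h 17 min; less 30 min break → 10 h 47 min
Tue: 08:56–19:48 = 10 h 52 min; less 30 min break → 10 h 22 min
Wed: 05:32–13:37 = 8 h 5 min; less 30 min break → 7 h 35 min
Thu: 06:24–14:57 = 8 h 33 min; less 30 min break → 8 h 3 min
Fri: 09:52–19:52 = 10 h 0 min; less 30 min break → 9 h 30 min
Total worked: 46 h 17 min = 2777 min.
Regular 40 h 0 min = 2400 min at $28.00/h; overtime 6 h 17 min = 377 min at $42.00/h.
Pay = (2400 × $28.00 + 377 × $42.00) ÷ 60 = $1383.90.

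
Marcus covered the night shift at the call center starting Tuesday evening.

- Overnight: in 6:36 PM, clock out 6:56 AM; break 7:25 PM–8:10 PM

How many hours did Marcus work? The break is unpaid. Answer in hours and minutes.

Overnight: 6:36 PM → midnight = 5 h 24 min; midnight → 6:56 AM = 6 h 56 min; span 12 h 20 min; less 45 min break → 11 h 35 min

11 h 35 min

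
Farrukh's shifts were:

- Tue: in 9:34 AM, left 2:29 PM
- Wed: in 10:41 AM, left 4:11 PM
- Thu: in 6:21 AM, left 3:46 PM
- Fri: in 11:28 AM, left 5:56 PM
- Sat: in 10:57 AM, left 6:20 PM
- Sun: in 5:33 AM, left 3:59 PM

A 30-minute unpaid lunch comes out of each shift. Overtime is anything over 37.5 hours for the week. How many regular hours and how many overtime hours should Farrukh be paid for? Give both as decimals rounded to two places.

Regular 37.50 hours, overtime 3.62 hours

Tue: 9:34 AM–2:29 PM = 4 h 55 min; less 30 min break → 4 h 25 min
Wed: 10:41 AM–4:11 PM = 5 h 30 min; less 30 min break → 5 h 0 min
Thu: 6:21 AM–3:46 PM = 9 h 25 min; less 30 min break → 8 h 55 min
Fri: 11:28 AM–5:56 PM = 6 h 28 min; less 30 min break → 5 h 58 min
Sat: 10:57 AM–6:20 PM = 7 h 23 min; less 30 min break → 6 h 53 min
Sun: 5:33 AM–3:59 PM = 10 h 26 min; less 30 min break → 9 h 56 min
Total worked: 41 h 7 min = 41.12 h.
Threshold 37.5 h → overtime 3 h 37 min, regular 37 h 30 min.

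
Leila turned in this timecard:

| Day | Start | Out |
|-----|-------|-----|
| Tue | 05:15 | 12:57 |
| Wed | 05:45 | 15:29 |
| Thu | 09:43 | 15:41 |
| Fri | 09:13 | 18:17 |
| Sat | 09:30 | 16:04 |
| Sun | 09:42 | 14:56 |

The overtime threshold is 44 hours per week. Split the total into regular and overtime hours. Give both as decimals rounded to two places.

Tue: 05:15–12:57 = 7 h 42 min
Wed: 05:45–15:29 = 9 h 44 min
Thu: 09:43–15:41 = 5 h 58 min
Fri: 09:13–18:17 = 9 h 4 min
Sat: 09:30–16:04 = 6 h 34 min
Sun: 09:42–14:56 = 5 h 14 min
Total worked: 44 h 16 min = 44.27 h.
Threshold 44 h → overtime 0 h 16 min, regular 44 h 0 min.

Regular 44.00 hours, overtime 0.27 hours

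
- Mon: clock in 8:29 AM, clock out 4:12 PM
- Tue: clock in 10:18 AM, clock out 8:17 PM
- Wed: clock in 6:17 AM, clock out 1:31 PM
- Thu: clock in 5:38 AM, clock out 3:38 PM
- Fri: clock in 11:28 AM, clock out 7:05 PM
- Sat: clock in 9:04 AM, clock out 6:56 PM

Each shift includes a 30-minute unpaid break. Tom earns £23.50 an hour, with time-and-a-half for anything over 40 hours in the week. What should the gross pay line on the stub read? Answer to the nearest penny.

£1271.94

Mon: 8:29 AM–4:12 PM = 7 h 43 min; less 30 min break → 7 h 13 min
Tue: 10:18 AM–8:17 PM = 9 h 59 min; less 30 min break → 9 h 29 min
Wed: 6:17 AM–1:31 PM = 7 h 14 min; less 30 min break → 6 h 44 min
Thu: 5:38 AM–3:38 PM = 10 h 0 min; less 30 min break → 9 h 30 min
Fri: 11:28 AM–7:05 PM = 7 h 37 min; less 30 min break → 7 h 7 min
Sat: 9:04 AM–6:56 PM = 9 h 52 min; less 30 min break → 9 h 22 min
Total worked: 49 h 25 min = 2965 min.
Regular 40 h 0 min = 2400 min at £23.50/h; overtime 9 h 25 min = 565 min at £35.25/h.
Pay = (2400 × £23.50 + 565 × £35.25) ÷ 60 = £1271.94.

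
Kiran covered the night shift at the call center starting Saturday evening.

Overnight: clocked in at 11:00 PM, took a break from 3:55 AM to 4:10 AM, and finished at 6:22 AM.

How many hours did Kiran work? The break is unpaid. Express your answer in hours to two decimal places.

7.12 hours

Overnight: 11:00 PM → midnight = 1 h 0 min; midnight → 6:22 AM = 6 h 22 min; span 7 h 22 min; less 15 min break → 7 h 7 min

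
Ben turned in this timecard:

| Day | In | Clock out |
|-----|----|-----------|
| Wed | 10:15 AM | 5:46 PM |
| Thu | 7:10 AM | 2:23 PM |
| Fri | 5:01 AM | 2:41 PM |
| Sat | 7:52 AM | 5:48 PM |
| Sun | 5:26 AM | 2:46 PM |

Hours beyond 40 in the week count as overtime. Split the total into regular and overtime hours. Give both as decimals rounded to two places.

Wed: 10:15 AM–5:46 PM = 7 h 31 min
Thu: 7:10 AM–2:23 PM = 7 h 13 min
Fri: 5:01 AM–2:41 PM = 9 h 40 min
Sat: 7:52 AM–5:48 PM = 9 h 56 min
Sun: 5:26 AM–2:46 PM = 9 h 20 min
Total worked: 43 h 40 min = 43.67 h.
Threshold 40 h → overtime 3 h 40 min, regular 40 h 0 min.

Regular 40.00 hours, overtime 3.67 hours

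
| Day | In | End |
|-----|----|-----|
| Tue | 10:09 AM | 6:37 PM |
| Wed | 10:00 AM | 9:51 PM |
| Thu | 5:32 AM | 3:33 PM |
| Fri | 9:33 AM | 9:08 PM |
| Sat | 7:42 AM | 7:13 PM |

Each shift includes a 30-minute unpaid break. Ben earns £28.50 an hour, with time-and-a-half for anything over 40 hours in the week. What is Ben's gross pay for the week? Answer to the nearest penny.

Tue: 10:09 AM–6:37 PM = 8 h 28 min; less 30 min break → 7 h 58 min
Wed: 10:00 AM–9:51 PM = 11 h 51 min; less 30 min break → 11 h 21 min
Thu: 5:32 AM–3:33 PM = 10 h 1 min; less 30 min break → 9 h 31 min
Fri: 9:33 AM–9:08 PM = 11 h 35 min; less 30 min break → 11 h 5 min
Sat: 7:42 AM–7:13 PM = 11 h 31 min; less 30 min break → 11 h 1 min
Total worked: 50 h 56 min = 3056 min.
Regular 40 h 0 min = 2400 min at £28.50/h; overtime 10 h 56 min = 656 min at £42.75/h.
Pay = (2400 × £28.50 + 656 × £42.75) ÷ 60 = £1607.40.

£1607.40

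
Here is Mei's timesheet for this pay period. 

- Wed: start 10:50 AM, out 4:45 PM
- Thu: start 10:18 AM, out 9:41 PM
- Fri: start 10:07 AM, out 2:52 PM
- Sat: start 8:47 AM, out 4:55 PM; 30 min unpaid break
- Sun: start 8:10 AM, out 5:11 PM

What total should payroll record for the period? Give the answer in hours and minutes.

Wed: 10:50 AM–4:45 PM = 5 h 55 min
Thu: 10:18 AM–9:41 PM = 11 h 23 min
Fri: 10:07 AM–2:52 PM = 4 h 45 min
Sat: 8:47 AM–4:55 PM = 8 h 8 min; less 30 min break → 7 h 38 min
Sun: 8:10 AM–5:11 PM = 9 h 1 min
Total: 5 h 55 min + 11 h 23 min + 4 h 45 min + 7 h 38 min + 9 h 1 min = 38 h 42 min.

38 h 42 min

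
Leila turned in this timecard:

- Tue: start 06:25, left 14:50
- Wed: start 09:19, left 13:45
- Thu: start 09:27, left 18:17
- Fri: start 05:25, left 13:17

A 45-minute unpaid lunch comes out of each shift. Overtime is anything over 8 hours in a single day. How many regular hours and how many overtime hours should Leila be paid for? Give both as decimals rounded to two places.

Regular 26.47 hours, overtime 0.08 hours

Tue: 06:25–14:50 = 8 h 25 min; less 45 min break → 7 h 40 min
Wed: 09:19–13:45 = 4 h 26 min; less 45 min break → 3 h 41 min
Thu: 09:27–18:17 = 8 h 50 min; less 45 min break → 8 h 5 min
Fri: 05:25–13:17 = 7 h 52 min; less 45 min break → 7 h 7 min
Tue reg 7 h 40 min / OT 0 h 0 min; Wed reg 3 h 41 min / OT 0 h 0 min; Thu reg 8 h 0 min / OT 0 h 5 min; Fri reg 7 h 7 min / OT 0 h 0 min.
Totals: regular 26 h 28 min, overtime 0 h 5 min.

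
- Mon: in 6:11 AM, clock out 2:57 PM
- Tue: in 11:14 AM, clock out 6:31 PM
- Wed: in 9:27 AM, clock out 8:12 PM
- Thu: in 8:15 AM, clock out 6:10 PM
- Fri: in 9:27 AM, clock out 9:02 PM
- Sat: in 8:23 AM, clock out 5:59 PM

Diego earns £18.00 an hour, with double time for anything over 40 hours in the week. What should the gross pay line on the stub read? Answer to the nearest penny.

£1364.40

Mon: 6:11 AM–2:57 PM = 8 h 46 min
Tue: 11:14 AM–6:31 PM = 7 h 17 min
Wed: 9:27 AM–8:12 PM = 10 h 45 min
Thu: 8:15 AM–6:10 PM = 9 h 55 min
Fri: 9:27 AM–9:02 PM = 11 h 35 min
Sat: 8:23 AM–5:59 PM = 9 h 36 min
Total worked: 57 h 54 min = 3474 min.
Regular 40 h 0 min = 2400 min at £18.00/h; overtime 17 h 54 min = 1074 min at £36.00/h.
Pay = (2400 × £18.00 + 1074 × £36.00) ÷ 60 = £1364.40.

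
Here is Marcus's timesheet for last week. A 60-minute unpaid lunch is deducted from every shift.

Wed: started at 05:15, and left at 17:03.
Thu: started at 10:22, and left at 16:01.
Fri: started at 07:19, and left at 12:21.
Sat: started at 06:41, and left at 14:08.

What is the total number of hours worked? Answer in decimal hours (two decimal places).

Wed: 05:15–17:03 = 11 h 48 min; less 60 min break → 10 h 48 min
Thu: 10:22–16:01 = 5 h 39 min; less 60 min break → 4 h 39 min
Fri: 07:19–12:21 = 5 h 2 min; less 60 min break → 4 h 2 min
Sat: 06:41–14:08 = 7 h 27 min; less 60 min break → 6 h 27 min
Total: 10 h 48 min + 4 h 39 min + 4 h 2 min + 6 h 27 min = 25 h 56 min.

25.93 hours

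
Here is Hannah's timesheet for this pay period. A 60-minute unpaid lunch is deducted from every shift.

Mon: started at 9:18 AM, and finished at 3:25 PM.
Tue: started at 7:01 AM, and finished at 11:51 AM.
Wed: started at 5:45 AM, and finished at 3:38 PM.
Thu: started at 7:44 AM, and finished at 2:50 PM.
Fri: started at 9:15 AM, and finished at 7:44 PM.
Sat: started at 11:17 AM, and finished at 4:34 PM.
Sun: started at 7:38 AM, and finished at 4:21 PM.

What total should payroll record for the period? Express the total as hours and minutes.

45 h 25 min

Mon: 9:18 AM–3:25 PM = 6 h 7 min; less 60 min break → 5 h 7 min
Tue: 7:01 AM–11:51 AM = 4 h 50 min; less 60 min break → 3 h 50 min
Wed: 5:45 AM–3:38 PM = 9 h 53 min; less 60 min break → 8 h 53 min
Thu: 7:44 AM–2:50 PM = 7 h 6 min; less 60 min break → 6 h 6 min
Fri: 9:15 AM–7:44 PM = 10 h 29 min; less 60 min break → 9 h 29 min
Sat: 11:17 AM–4:34 PM = 5 h 17 min; less 60 min break → 4 h 17 min
Sun: 7:38 AM–4:21 PM = 8 h 43 min; less 60 min break → 7 h 43 min
Total: 5 h 7 min + 3 h 50 min + 8 h 53 min + 6 h 6 min + 9 h 29 min + 4 h 17 min + 7 h 43 min = 45 h 25 min.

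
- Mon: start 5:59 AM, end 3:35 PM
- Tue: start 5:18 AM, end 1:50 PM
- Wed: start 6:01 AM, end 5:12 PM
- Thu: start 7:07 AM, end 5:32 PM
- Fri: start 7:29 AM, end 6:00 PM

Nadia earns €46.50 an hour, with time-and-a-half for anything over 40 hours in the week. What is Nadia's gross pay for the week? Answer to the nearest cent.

Mon: 5:59 AM–3:35 PM = 9 h 36 min
Tue: 5:18 AM–1:50 PM = 8 h 32 min
Wed: 6:01 AM–5:12 PM = 11 h 11 min
Thu: 7:07 AM–5:32 PM = 10 h 25 min
Fri: 7:29 AM–6:00 PM = 10 h 31 min
Total worked: 50 h 15 min = 3015 min.
Regular 40 h 0 min = 2400 min at €46.50/h; overtime 10 h 15 min = 615 min at €69.75/h.
Pay = (2400 × €46.50 + 615 × €69.75) ÷ 60 = €2574.94.

€2574.94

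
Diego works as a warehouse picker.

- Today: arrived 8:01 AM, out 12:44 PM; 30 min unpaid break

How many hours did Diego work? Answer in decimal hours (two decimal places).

Today: 8:01 AM–12:44 PM = 4 h 43 min; less 30 min break → 4 h 13 min

4.22 hours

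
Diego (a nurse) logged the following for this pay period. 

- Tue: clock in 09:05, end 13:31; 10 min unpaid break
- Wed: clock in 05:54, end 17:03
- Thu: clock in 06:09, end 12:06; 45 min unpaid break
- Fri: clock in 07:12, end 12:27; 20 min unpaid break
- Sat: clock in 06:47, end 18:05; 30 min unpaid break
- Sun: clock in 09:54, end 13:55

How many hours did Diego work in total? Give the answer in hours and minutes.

Tue: 09:05–13:31 = 4 h 26 min; less 10 min break → 4 h 16 min
Wed: 05:54–17:03 = 11 h 9 min
Thu: 06:09–12:06 = 5 h 57 min; less 45 min break → 5 h 12 min
Fri: 07:12–12:27 = 5 h 15 min; less 20 min break → 4 h 55 min
Sat: 06:47–18:05 = 11 h 18 min; less 30 min break → 10 h 48 min
Sun: 09:54–13:55 = 4 h 1 min
Total: 4 h 16 min + 11 h 9 min + 5 h 12 min + 4 h 55 min + 10 h 48 min + 4 h 1 min = 40 h 21 min.

40 h 21 min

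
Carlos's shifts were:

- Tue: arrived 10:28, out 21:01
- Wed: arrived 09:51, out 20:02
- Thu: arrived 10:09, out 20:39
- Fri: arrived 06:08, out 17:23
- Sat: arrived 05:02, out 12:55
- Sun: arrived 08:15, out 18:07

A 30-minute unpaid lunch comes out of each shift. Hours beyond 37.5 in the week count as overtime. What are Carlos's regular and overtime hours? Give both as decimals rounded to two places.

Regular 37.50 hours, overtime 19.73 hours

Tue: 10:28–21:01 = 10 h 33 min; less 30 min break → 10 h 3 min
Wed: 09:51–20:02 = 10 h 11 min; less 30 min break → 9 h 41 min
Thu: 10:09–20:39 = 10 h 30 min; less 30 min break → 10 h 0 min
Fri: 06:08–17:23 = 11 h 15 min; less 30 min break → 10 h 45 min
Sat: 05:02–12:55 = 7 h 53 min; less 30 min break → 7 h 23 min
Sun: 08:15–18:07 = 9 h 52 min; less 30 min break → 9 h 22 min
Total worked: 57 h 14 min = 57.23 h.
Threshold 37.5 h → overtime 19 h 44 min, regular 37 h 30 min.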